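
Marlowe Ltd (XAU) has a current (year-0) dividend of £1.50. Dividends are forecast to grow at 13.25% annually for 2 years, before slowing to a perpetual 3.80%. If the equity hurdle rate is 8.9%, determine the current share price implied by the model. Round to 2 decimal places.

£36.20

Two-stage DDM. Project D₁…D_2 at 0.1325, terminal growth 0.038, discount at r = 0.089.
D_1 = 1.6987
D_2 = 1.9238
Terminal value at t=2: TV = D_3/(r−g) = 1.9969/(0.089−0.038) = 39.1557
P₀ = 1.6987/(1+0.089)^1 + 1.9238/(1+0.089)^2 + 39.1557/(1+0.089)^2 = 36.1993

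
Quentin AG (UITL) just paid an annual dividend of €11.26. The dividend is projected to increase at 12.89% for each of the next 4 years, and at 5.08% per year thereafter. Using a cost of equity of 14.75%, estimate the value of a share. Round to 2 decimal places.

€157.86

Two-stage DDM. Project D₁…D_4 at 0.1289, terminal growth 0.0508, discount at r = 0.1475.
D_1 = 12.7114
D_2 = 14.3499
D_3 = 16.1996
D_4 = 18.2878
Terminal value at t=4: TV = D_5/(r−g) = 19.2168/(0.1475−0.0508) = 198.7256
P₀ = 12.7114/(1+0.1475)^1 + 14.3499/(1+0.1475)^2 + 16.1996/(1+0.1475)^3 + 18.2878/(1+0.1475)^4 + 198.7256/(1+0.1475)^4 = 157.8596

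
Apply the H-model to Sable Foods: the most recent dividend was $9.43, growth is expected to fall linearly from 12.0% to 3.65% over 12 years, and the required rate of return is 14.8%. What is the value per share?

$130.03

H-model: P₀ = D₀[(1+g_L) + H(g_S−g_L)]/(r−g_L), with H = 12/2 = 6.
P₀ = 9.43 × [(1+0.0365) + 6×(0.12−0.0365)] / (0.148−0.0365)
   = 9.43 × 1.5375 / 0.1115 = 130.0325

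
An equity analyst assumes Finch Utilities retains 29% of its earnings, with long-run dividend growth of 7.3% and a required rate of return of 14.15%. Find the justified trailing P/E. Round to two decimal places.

11.12

Payout ratio b = 1 − 0.29 = 0.71.
Justified trailing P/E = b(1+g)/(r−g) = 0.71×(1+0.073)/(0.1415−0.073) = 11.1216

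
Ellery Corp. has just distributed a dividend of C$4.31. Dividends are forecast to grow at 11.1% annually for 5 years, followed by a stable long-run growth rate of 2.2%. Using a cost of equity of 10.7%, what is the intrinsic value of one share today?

Two-stage DDM. Project D₁…D_5 at 0.111, terminal growth 0.022, discount at r = 0.107.
D_1 = 4.7884
D_2 = 5.3199
D_3 = 5.9104
D_4 = 6.5665
D_5 = 7.2954
Terminal value at t=5: TV = D_6/(r−g) = 7.4559/(0.107−0.022) = 87.7161
P₀ = 4.7884/(1+0.107)^1 + 5.3199/(1+0.107)^2 + 5.9104/(1+0.107)^3 + 6.5665/(1+0.107)^4 + 7.2954/(1+0.107)^5 + 87.7161/(1+0.107)^5 = 74.5492

C$74.55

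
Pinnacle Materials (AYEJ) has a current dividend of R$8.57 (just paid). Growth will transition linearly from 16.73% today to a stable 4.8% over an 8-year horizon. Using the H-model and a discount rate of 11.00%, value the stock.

H-model: P₀ = D₀[(1+g_L) + H(g_S−g_L)]/(r−g_L), with H = 8/2 = 4.
P₀ = 8.57 × [(1+0.048) + 4×(0.1673−0.048)] / (0.11−0.048)
   = 8.57 × 1.5252 / 0.062 = 210.8220

R$210.82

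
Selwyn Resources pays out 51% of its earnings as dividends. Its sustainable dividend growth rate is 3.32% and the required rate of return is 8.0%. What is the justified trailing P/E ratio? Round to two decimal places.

11.26

Justified trailing P/E = b(1+g)/(r−g) = 0.51×(1+0.0332)/(0.08−0.0332) = 11.2592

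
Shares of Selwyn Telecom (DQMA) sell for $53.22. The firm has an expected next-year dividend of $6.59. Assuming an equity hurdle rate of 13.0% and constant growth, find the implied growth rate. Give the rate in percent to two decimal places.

0.62%

From P₀ = D₁/(r − g), the implied growth is g = r − D₁/P₀.
g = 0.13 − 6.59/53.22 = 0.13 − 0.12383 = 0.00617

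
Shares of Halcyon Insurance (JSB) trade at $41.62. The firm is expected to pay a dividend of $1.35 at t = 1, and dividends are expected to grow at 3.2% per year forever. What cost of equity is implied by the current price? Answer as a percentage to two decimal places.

6.44%

Rearranging the constant-growth DDM: r = D₁/P₀ + g.
r = 1.3500 / 41.62 + 0.032 = 0.03244 + 0.032 = 0.06444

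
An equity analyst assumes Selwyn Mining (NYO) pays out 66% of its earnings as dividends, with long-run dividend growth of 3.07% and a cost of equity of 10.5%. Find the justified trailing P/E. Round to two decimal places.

Justified trailing P/E = b(1+g)/(r−g) = 0.66×(1+0.0307)/(0.105−0.0307) = 9.1556

9.16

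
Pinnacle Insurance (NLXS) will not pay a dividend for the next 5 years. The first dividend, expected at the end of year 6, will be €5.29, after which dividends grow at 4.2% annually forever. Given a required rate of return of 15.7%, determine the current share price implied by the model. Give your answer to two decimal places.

€22.19

Deferred-dividend DDM. At t=5 the remaining stream is a growing perpetuity with first payment D_6 = 5.29.
V_5 = D_6/(r−g) = 5.29/(0.157−0.042) = 46.0000
P₀ = V_5/(1+r)^5 = 46.0000/(1+0.157)^5 = 22.1866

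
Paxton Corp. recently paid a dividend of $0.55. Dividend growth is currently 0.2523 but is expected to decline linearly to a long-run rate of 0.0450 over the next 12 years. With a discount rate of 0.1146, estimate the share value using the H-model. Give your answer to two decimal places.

H-model: P₀ = D₀[(1+g_L) + H(g_S−g_L)]/(r−g_L), with H = 12/2 = 6.
P₀ = 0.55 × [(1+0.045) + 6×(0.2523−0.045)] / (0.1146−0.045)
   = 0.55 × 2.2888 / 0.0696 = 18.0868

$18.09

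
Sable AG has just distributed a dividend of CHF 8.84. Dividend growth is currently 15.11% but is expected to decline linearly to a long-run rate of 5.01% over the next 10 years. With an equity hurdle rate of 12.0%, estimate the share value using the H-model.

H-model: P₀ = D₀[(1+g_L) + H(g_S−g_L)]/(r−g_L), with H = 10/2 = 5.
P₀ = 8.84 × [(1+0.0501) + 5×(0.1511−0.0501)] / (0.12−0.0501)
   = 8.84 × 1.5551 / 0.0699 = 196.6679

CHF 196.67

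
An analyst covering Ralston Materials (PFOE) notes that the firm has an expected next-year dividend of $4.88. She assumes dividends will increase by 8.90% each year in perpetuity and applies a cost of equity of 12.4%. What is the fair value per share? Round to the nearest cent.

$139.43

Gordon growth model: P₀ = D₁/(r − g), with D₁ = 4.88 given directly.
P₀ = 4.8800 / (0.124 − 0.089) = 4.8800 / 0.035 = 139.4286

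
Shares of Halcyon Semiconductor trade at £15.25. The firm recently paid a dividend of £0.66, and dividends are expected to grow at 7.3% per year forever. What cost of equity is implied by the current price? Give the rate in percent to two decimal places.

Rearranging the constant-growth DDM: r = D₁/P₀ + g.
D₁ = 0.66 × (1 + 0.073) = 0.7082.
r = 0.7082 / 15.25 + 0.073 = 0.04644 + 0.073 = 0.11944

11.94%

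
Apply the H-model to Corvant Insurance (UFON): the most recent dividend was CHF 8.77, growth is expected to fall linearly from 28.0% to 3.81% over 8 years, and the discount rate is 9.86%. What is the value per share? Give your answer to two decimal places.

H-model: P₀ = D₀[(1+g_L) + H(g_S−g_L)]/(r−g_L), with H = 8/2 = 4.
P₀ = 8.77 × [(1+0.0381) + 4×(0.28−0.0381)] / (0.0986−0.0381)
   = 8.77 × 2.0057 / 0.0605 = 290.7436

CHF 290.74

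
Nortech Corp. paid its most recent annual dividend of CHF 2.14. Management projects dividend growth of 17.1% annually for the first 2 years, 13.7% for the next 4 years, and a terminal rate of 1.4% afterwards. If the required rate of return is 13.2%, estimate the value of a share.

CHF 33.79

Three-stage DDM. Project D₁…D_6; terminal Gordon value at t=6 with g = 0.014; discount at r = 0.132.
D_1 = 2.5059
D_2 = 2.9345
D_3 = 3.3365
D_4 = 3.7936
D_5 = 4.3133
D_6 = 4.9042
TV_6 = 4.9729/(0.132−0.014) = 42.1430
P₀ = Σ Dₜ/(1+r)ᵗ + TV_6/(1+r)^6 = 33.7937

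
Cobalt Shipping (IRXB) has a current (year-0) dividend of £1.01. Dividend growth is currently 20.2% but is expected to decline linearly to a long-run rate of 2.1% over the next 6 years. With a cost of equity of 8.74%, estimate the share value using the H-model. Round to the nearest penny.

£23.79

H-model: P₀ = D₀[(1+g_L) + H(g_S−g_L)]/(r−g_L), with H = 6/2 = 3.
P₀ = 1.01 × [(1+0.021) + 3×(0.202−0.021)] / (0.0874−0.021)
   = 1.01 × 1.5640 / 0.0664 = 23.7898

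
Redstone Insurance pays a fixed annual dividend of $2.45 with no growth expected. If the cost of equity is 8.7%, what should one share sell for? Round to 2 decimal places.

Zero-growth DDM (perpetuity): P₀ = D/r = 2.45 / 0.087 = 28.1609

$28.16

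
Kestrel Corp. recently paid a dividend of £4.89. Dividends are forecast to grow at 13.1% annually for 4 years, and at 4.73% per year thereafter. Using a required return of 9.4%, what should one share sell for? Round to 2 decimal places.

Two-stage DDM. Project D₁…D_4 at 0.131, terminal growth 0.0473, discount at r = 0.094.
D_1 = 5.5306
D_2 = 6.2551
D_3 = 7.0745
D_4 = 8.0013
Terminal value at t=4: TV = D_5/(r−g) = 8.3797/(0.094−0.0473) = 179.4376
P₀ = 5.5306/(1+0.094)^1 + 6.2551/(1+0.094)^2 + 7.0745/(1+0.094)^3 + 8.0013/(1+0.094)^4 + 179.4376/(1+0.094)^4 = 146.5399

£146.54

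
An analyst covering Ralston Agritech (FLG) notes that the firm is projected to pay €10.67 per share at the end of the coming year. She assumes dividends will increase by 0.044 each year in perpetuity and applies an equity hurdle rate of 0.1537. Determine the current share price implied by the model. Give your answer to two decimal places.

Gordon growth model: P₀ = D₁/(r − g), with D₁ = 10.67 given directly.
P₀ = 10.6700 / (0.1537 − 0.044) = 10.6700 / 0.1097 = 97.2653

€97.27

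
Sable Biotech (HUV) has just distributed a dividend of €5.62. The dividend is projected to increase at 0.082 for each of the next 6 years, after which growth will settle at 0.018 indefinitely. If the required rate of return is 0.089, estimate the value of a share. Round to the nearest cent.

Two-stage DDM. Project D₁…D_6 at 0.082, terminal growth 0.018, discount at r = 0.089.
D_1 = 6.0808
D_2 = 6.5795
D_3 = 7.1190
D_4 = 7.7027
D_5 = 8.3344
D_6 = 9.0178
Terminal value at t=6: TV = D_7/(r−g) = 9.1801/(0.089−0.018) = 129.2973
P₀ = 6.0808/(1+0.089)^1 + 6.5795/(1+0.089)^2 + 7.1190/(1+0.089)^3 + 7.7027/(1+0.089)^4 + 8.3344/(1+0.089)^5 + 9.0178/(1+0.089)^6 + 129.2973/(1+0.089)^6 = 110.4909

€110.49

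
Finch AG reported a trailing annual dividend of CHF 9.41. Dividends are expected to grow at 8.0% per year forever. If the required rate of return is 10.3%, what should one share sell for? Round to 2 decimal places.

Gordon growth model: P₀ = D₁/(r − g). D₁ = 9.41 × (1 + 0.08) = 10.1628.
P₀ = 10.1628 / (0.103 − 0.08) = 10.1628 / 0.023 = 441.8609

CHF 441.86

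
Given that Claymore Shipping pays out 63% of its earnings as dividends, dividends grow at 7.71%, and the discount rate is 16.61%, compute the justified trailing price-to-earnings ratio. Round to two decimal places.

7.62

Justified trailing P/E = b(1+g)/(r−g) = 0.63×(1+0.0771)/(0.1661−0.0771) = 7.6244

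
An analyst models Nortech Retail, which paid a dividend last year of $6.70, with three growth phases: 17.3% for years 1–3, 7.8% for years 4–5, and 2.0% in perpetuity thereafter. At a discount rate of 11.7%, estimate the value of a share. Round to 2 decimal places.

Three-stage DDM. Project D₁…D_5; terminal Gordon value at t=5 with g = 0.02; discount at r = 0.117.
D_1 = 7.8591
D_2 = 9.2187
D_3 = 10.8136
D_4 = 11.6570
D_5 = 12.5663
TV_5 = 12.8176/(0.117−0.02) = 132.1402
P₀ = Σ Dₜ/(1+r)ᵗ + TV_5/(1+r)^5 = 112.8907

$112.89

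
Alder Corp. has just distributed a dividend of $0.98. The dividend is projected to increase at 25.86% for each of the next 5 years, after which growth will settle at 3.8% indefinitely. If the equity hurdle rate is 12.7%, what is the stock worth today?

$26.76

Two-stage DDM. Project D₁…D_5 at 0.2586, terminal growth 0.038, discount at r = 0.127.
D_1 = 1.2334
D_2 = 1.5524
D_3 = 1.9538
D_4 = 2.4591
D_5 = 3.0950
Terminal value at t=5: TV = D_6/(r−g) = 3.2126/(0.127−0.038) = 36.0971
P₀ = 1.2334/(1+0.127)^1 + 1.5524/(1+0.127)^2 + 1.9538/(1+0.127)^3 + 2.4591/(1+0.127)^4 + 3.0950/(1+0.127)^5 + 36.0971/(1+0.127)^5 = 26.7625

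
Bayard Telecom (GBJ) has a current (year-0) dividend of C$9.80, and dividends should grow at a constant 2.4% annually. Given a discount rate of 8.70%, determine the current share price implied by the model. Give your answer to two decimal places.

Gordon growth model: P₀ = D₁/(r − g). D₁ = 9.80 × (1 + 0.024) = 10.0352.
P₀ = 10.0352 / (0.087 − 0.024) = 10.0352 / 0.063 = 159.2889

C$159.29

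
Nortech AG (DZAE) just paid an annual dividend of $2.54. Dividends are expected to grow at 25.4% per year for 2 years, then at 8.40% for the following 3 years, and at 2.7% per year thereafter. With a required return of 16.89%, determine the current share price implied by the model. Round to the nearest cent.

Three-stage DDM. Project D₁…D_5; terminal Gordon value at t=5 with g = 0.027; discount at r = 0.1689.
D_1 = 3.1852
D_2 = 3.9942
D_3 = 4.3297
D_4 = 4.6934
D_5 = 5.0876
TV_5 = 5.2250/(0.1689−0.027) = 36.8218
P₀ = Σ Dₜ/(1+r)ᵗ + TV_5/(1+r)^5 = 30.0787

$30.08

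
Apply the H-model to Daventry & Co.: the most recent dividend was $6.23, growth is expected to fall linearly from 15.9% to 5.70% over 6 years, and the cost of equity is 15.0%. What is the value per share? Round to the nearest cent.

H-model: P₀ = D₀[(1+g_L) + H(g_S−g_L)]/(r−g_L), with H = 6/2 = 3.
P₀ = 6.23 × [(1+0.057) + 3×(0.159−0.057)] / (0.15−0.057)
   = 6.23 × 1.3630 / 0.093 = 91.3063

$91.31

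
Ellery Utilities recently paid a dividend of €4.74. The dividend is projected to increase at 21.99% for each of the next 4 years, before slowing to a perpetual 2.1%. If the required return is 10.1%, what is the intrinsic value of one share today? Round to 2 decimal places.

Two-stage DDM. Project D₁…D_4 at 0.2199, terminal growth 0.021, discount at r = 0.101.
D_1 = 5.7823
D_2 = 7.0539
D_3 = 8.6050
D_4 = 10.4972
Terminal value at t=4: TV = D_5/(r−g) = 10.7177/(0.101−0.021) = 133.9711
P₀ = 5.7823/(1+0.101)^1 + 7.0539/(1+0.101)^2 + 8.6050/(1+0.101)^3 + 10.4972/(1+0.101)^4 + 133.9711/(1+0.101)^4 = 115.8342

€115.83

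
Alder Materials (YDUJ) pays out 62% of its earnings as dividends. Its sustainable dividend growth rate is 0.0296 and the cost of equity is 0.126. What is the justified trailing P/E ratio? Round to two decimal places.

Justified trailing P/E = b(1+g)/(r−g) = 0.62×(1+0.0296)/(0.126−0.0296) = 6.6219

6.62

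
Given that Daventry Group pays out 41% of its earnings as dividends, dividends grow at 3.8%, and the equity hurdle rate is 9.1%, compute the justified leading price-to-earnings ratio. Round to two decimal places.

7.74

Justified leading P/E = b/(r−g) = 0.41/(0.091−0.038) = 7.7358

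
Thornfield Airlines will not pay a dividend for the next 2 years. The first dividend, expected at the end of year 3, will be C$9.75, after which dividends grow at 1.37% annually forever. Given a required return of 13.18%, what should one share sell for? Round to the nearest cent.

C$64.45

Deferred-dividend DDM. At t=2 the remaining stream is a growing perpetuity with first payment D_3 = 9.75.
V_2 = D_3/(r−g) = 9.75/(0.1318−0.0137) = 82.5572
P₀ = V_2/(1+r)^2 = 82.5572/(1+0.1318)^2 = 64.4489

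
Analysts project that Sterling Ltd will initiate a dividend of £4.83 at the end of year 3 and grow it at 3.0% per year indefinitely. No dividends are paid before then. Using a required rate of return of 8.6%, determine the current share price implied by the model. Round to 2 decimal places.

Deferred-dividend DDM. At t=2 the remaining stream is a growing perpetuity with first payment D_3 = 4.83.
V_2 = D_3/(r−g) = 4.83/(0.086−0.03) = 86.2500
P₀ = V_2/(1+r)^2 = 86.2500/(1+0.086)^2 = 73.1307

£73.13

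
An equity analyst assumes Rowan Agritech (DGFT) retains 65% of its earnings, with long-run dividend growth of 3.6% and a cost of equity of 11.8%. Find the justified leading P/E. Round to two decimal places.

4.27

Payout ratio b = 1 − 0.65 = 0.35.
Justified leading P/E = b/(r−g) = 0.35/(0.118−0.036) = 4.2683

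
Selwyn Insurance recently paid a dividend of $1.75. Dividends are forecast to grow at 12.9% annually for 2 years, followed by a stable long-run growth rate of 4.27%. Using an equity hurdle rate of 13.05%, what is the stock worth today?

$24.22

Two-stage DDM. Project D₁…D_2 at 0.129, terminal growth 0.0427, discount at r = 0.1305.
D_1 = 1.9758
D_2 = 2.2306
Terminal value at t=2: TV = D_3/(r−g) = 2.3259/(0.1305−0.0427) = 26.4905
P₀ = 1.9758/(1+0.1305)^1 + 2.2306/(1+0.1305)^2 + 26.4905/(1+0.1305)^2 = 24.2207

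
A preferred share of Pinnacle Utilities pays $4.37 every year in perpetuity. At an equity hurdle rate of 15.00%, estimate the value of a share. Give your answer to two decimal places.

Zero-growth DDM (perpetuity): P₀ = D/r = 4.37 / 0.15 = 29.1333

$29.13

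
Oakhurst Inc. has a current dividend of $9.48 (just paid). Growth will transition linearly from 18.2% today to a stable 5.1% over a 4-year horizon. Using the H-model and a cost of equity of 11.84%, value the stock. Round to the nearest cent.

H-model: P₀ = D₀[(1+g_L) + H(g_S−g_L)]/(r−g_L), with H = 4/2 = 2.
P₀ = 9.48 × [(1+0.051) + 2×(0.182−0.051)] / (0.1184−0.051)
   = 9.48 × 1.3130 / 0.0674 = 184.6772

$184.68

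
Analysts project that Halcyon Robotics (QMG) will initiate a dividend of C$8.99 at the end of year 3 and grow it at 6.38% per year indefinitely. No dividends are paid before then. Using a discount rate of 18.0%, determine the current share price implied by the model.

C$55.56

Deferred-dividend DDM. At t=2 the remaining stream is a growing perpetuity with first payment D_3 = 8.99.
V_2 = D_3/(r−g) = 8.99/(0.18−0.0638) = 77.3666
P₀ = V_2/(1+r)^2 = 77.3666/(1+0.18)^2 = 55.5635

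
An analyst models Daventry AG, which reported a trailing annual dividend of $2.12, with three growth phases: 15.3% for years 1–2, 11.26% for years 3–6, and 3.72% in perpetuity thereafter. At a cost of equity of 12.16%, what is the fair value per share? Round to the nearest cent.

$39.86

Three-stage DDM. Project D₁…D_6; terminal Gordon value at t=6 with g = 0.0372; discount at r = 0.1216.
D_1 = 2.4444
D_2 = 2.8183
D_3 = 3.1357
D_4 = 3.4888
D_5 = 3.8816
D_6 = 4.3187
TV_6 = 4.4793/(0.1216−0.0372) = 53.0726
P₀ = Σ Dₜ/(1+r)ᵗ + TV_6/(1+r)^6 = 39.8618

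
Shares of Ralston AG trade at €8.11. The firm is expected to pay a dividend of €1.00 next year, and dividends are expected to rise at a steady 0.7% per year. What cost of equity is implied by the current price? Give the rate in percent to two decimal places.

13.03%

Rearranging the constant-growth DDM: r = D₁/P₀ + g.
r = 1.0000 / 8.11 + 0.007 = 0.12330 + 0.007 = 0.13030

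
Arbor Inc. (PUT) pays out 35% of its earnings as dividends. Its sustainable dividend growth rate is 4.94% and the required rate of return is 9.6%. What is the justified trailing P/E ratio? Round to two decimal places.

7.88

Justified trailing P/E = b(1+g)/(r−g) = 0.35×(1+0.0494)/(0.096−0.0494) = 7.8818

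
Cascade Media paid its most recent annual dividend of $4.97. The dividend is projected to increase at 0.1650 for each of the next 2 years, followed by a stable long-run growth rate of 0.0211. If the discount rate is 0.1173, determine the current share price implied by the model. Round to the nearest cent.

$67.94

Two-stage DDM. Project D₁…D_2 at 0.165, terminal growth 0.0211, discount at r = 0.1173.
D_1 = 5.7900
D_2 = 6.7454
Terminal value at t=2: TV = D_3/(r−g) = 6.8877/(0.1173−0.0211) = 71.5981
P₀ = 5.7900/(1+0.1173)^1 + 6.7454/(1+0.1173)^2 + 71.5981/(1+0.1173)^2 = 67.9394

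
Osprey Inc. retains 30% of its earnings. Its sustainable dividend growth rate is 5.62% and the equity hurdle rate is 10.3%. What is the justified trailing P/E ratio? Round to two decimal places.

15.80

Payout ratio b = 1 − 0.30 = 0.70.
Justified trailing P/E = b(1+g)/(r−g) = 0.70×(1+0.0562)/(0.103−0.0562) = 15.7979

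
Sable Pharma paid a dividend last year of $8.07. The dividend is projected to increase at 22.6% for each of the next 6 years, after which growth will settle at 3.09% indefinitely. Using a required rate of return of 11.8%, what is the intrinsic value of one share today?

$233.79

Two-stage DDM. Project D₁…D_6 at 0.226, terminal growth 0.0309, discount at r = 0.118.
D_1 = 9.8938
D_2 = 12.1298
D_3 = 14.8712
D_4 = 18.2320
D_5 = 22.3525
D_6 = 27.4042
Terminal value at t=6: TV = D_7/(r−g) = 28.2509/(0.118−0.0309) = 324.3506
P₀ = 9.8938/(1+0.118)^1 + 12.1298/(1+0.118)^2 + 14.8712/(1+0.118)^3 + 18.2320/(1+0.118)^4 + 22.3525/(1+0.118)^5 + 27.4042/(1+0.118)^6 + 324.3506/(1+0.118)^6 = 233.7944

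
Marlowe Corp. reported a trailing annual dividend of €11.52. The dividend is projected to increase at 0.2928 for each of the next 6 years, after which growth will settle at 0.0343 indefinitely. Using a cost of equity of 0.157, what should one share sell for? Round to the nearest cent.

€292.76

Two-stage DDM. Project D₁…D_6 at 0.2928, terminal growth 0.0343, discount at r = 0.157.
D_1 = 14.8931
D_2 = 19.2537
D_3 = 24.8912
D_4 = 32.1794
D_5 = 41.6015
D_6 = 53.7824
Terminal value at t=6: TV = D_7/(r−g) = 55.6272/(0.157−0.0343) = 453.3593
P₀ = 14.8931/(1+0.157)^1 + 19.2537/(1+0.157)^2 + 24.8912/(1+0.157)^3 + 32.1794/(1+0.157)^4 + 41.6015/(1+0.157)^5 + 53.7824/(1+0.157)^6 + 453.3593/(1+0.157)^6 = 292.7606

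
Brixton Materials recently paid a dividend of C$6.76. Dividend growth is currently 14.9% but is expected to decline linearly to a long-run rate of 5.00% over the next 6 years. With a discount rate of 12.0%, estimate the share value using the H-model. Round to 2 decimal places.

C$130.08

H-model: P₀ = D₀[(1+g_L) + H(g_S−g_L)]/(r−g_L), with H = 6/2 = 3.
P₀ = 6.76 × [(1+0.05) + 3×(0.149−0.05)] / (0.12−0.05)
   = 6.76 × 1.3470 / 0.07 = 130.0817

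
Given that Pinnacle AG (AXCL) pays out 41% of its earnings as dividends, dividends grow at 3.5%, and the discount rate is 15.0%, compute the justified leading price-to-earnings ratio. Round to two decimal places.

Justified leading P/E = b/(r−g) = 0.41/(0.15−0.035) = 3.5652

3.57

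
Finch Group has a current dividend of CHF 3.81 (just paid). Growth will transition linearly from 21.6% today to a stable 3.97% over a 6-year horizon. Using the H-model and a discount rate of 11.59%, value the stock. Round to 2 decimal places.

CHF 78.43

H-model: P₀ = D₀[(1+g_L) + H(g_S−g_L)]/(r−g_L), with H = 6/2 = 3.
P₀ = 3.81 × [(1+0.0397) + 3×(0.216−0.0397)] / (0.1159−0.0397)
   = 3.81 × 1.5686 / 0.0762 = 78.4300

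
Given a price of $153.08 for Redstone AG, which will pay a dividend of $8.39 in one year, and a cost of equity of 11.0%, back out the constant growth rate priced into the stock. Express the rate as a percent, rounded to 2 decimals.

From P₀ = D₁/(r − g), the implied growth is g = r − D₁/P₀.
g = 0.11 − 8.39/153.08 = 0.11 − 0.05481 = 0.05519

5.52%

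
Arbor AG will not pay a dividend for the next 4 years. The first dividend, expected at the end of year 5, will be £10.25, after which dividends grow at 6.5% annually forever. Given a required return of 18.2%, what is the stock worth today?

£44.88

Deferred-dividend DDM. At t=4 the remaining stream is a growing perpetuity with first payment D_5 = 10.25.
V_4 = D_5/(r−g) = 10.25/(0.182−0.065) = 87.6068
P₀ = V_4/(1+r)^4 = 87.6068/(1+0.182)^4 = 44.8816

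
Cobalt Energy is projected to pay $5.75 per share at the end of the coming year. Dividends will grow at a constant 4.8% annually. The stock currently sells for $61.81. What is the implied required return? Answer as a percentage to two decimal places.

Rearranging the constant-growth DDM: r = D₁/P₀ + g.
r = 5.7500 / 61.81 + 0.048 = 0.09303 + 0.048 = 0.14103

14.10%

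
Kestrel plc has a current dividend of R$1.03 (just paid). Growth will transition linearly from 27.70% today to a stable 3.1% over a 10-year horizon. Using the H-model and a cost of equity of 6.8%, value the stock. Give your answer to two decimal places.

R$62.94

H-model: P₀ = D₀[(1+g_L) + H(g_S−g_L)]/(r−g_L), with H = 10/2 = 5.
P₀ = 1.03 × [(1+0.031) + 5×(0.277−0.031)] / (0.068−0.031)
   = 1.03 × 2.2610 / 0.037 = 62.9414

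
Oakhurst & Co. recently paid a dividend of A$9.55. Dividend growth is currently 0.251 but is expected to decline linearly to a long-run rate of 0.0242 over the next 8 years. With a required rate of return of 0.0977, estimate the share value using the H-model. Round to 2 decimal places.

H-model: P₀ = D₀[(1+g_L) + H(g_S−g_L)]/(r−g_L), with H = 8/2 = 4.
P₀ = 9.55 × [(1+0.0242) + 4×(0.251−0.0242)] / (0.0977−0.0242)
   = 9.55 × 1.9314 / 0.0735 = 250.9506

A$250.95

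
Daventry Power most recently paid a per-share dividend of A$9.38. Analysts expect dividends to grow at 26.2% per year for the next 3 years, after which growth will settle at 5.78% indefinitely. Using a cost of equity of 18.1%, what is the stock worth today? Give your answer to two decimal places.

A$130.45

Two-stage DDM. Project D₁…D_3 at 0.262, terminal growth 0.0578, discount at r = 0.181.
D_1 = 11.8376
D_2 = 14.9390
D_3 = 18.8530
Terminal value at t=3: TV = D_4/(r−g) = 19.9427/(0.181−0.0578) = 161.8728
P₀ = 11.8376/(1+0.181)^1 + 14.9390/(1+0.181)^2 + 18.8530/(1+0.181)^3 + 161.8728/(1+0.181)^3 = 130.4502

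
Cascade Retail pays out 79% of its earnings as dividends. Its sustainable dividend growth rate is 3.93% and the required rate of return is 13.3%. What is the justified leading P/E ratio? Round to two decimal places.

Justified leading P/E = b/(r−g) = 0.79/(0.133−0.0393) = 8.4312

8.43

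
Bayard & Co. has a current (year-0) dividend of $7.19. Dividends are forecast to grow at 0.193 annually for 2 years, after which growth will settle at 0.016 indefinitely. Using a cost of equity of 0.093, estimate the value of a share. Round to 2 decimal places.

Two-stage DDM. Project D₁…D_2 at 0.193, terminal growth 0.016, discount at r = 0.093.
D_1 = 8.5777
D_2 = 10.2332
Terminal value at t=2: TV = D_3/(r−g) = 10.3969/(0.093−0.016) = 135.0246
P₀ = 8.5777/(1+0.093)^1 + 10.2332/(1+0.093)^2 + 135.0246/(1+0.093)^2 = 129.4381

$129.44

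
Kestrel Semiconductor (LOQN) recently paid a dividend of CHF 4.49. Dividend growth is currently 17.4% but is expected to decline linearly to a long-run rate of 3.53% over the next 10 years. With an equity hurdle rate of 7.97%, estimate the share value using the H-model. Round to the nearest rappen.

CHF 174.83

H-model: P₀ = D₀[(1+g_L) + H(g_S−g_L)]/(r−g_L), with H = 10/2 = 5.
P₀ = 4.49 × [(1+0.0353) + 5×(0.174−0.0353)] / (0.0797−0.0353)
   = 4.49 × 1.7288 / 0.0444 = 174.8268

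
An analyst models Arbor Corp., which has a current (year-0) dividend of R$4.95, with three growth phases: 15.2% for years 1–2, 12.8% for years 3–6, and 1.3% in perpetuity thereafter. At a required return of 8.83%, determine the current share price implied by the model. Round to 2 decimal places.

R$121.18

Three-stage DDM. Project D₁…D_6; terminal Gordon value at t=6 with g = 0.013; discount at r = 0.0883.
D_1 = 5.7024
D_2 = 6.5692
D_3 = 7.4100
D_4 = 8.3585
D_5 = 9.4284
D_6 = 10.6352
TV_6 = 10.7735/(0.0883−0.013) = 143.0741
P₀ = Σ Dₜ/(1+r)ᵗ + TV_6/(1+r)^6 = 121.1834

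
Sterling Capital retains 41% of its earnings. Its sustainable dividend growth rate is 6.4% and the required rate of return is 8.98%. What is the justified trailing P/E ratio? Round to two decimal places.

Payout ratio b = 1 − 0.41 = 0.59.
Justified trailing P/E = b(1+g)/(r−g) = 0.59×(1+0.064)/(0.0898−0.064) = 24.3318

24.33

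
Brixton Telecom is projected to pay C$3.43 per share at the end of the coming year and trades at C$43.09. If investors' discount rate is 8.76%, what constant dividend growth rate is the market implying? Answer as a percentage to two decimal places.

0.80%

From P₀ = D₁/(r − g), the implied growth is g = r − D₁/P₀.
g = 0.0876 − 3.43/43.09 = 0.0876 − 0.07960 = 0.00800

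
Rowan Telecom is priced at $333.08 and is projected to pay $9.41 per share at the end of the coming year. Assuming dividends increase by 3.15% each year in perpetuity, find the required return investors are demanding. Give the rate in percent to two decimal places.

Rearranging the constant-growth DDM: r = D₁/P₀ + g.
r = 9.4100 / 333.08 + 0.0315 = 0.02825 + 0.0315 = 0.05975

5.98%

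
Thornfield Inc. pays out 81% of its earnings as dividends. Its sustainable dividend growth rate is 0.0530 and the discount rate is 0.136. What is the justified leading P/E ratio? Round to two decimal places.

Justified leading P/E = b/(r−g) = 0.81/(0.136−0.053) = 9.7590

9.76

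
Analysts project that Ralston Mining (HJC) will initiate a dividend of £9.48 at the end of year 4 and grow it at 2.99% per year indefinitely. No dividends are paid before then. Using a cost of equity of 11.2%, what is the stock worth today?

Deferred-dividend DDM. At t=3 the remaining stream is a growing perpetuity with first payment D_4 = 9.48.
V_3 = D_4/(r−g) = 9.48/(0.112−0.0299) = 115.4689
P₀ = V_3/(1+r)^3 = 115.4689/(1+0.112)^3 = 83.9752

£83.98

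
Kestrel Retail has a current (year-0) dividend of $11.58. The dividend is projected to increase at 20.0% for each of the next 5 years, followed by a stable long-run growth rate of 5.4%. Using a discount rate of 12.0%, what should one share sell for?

Two-stage DDM. Project D₁…D_5 at 0.2, terminal growth 0.054, discount at r = 0.12.
D_1 = 13.8960
D_2 = 16.6752
D_3 = 20.0102
D_4 = 24.0123
D_5 = 28.8147
Terminal value at t=5: TV = D_6/(r−g) = 30.3707/(0.12−0.054) = 460.1628
P₀ = 13.8960/(1+0.12)^1 + 16.6752/(1+0.12)^2 + 20.0102/(1+0.12)^3 + 24.0123/(1+0.12)^4 + 28.8147/(1+0.12)^5 + 460.1628/(1+0.12)^5 = 332.6626

$332.66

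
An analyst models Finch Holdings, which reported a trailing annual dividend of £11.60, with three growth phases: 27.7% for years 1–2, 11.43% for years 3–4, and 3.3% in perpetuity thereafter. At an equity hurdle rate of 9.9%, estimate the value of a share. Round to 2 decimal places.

£313.13

Three-stage DDM. Project D₁…D_4; terminal Gordon value at t=4 with g = 0.033; discount at r = 0.099.
D_1 = 14.8132
D_2 = 18.9165
D_3 = 21.0786
D_4 = 23.4879
TV_4 = 24.2630/(0.099−0.033) = 367.6211
P₀ = Σ Dₜ/(1+r)ᵗ + TV_4/(1+r)^4 = 313.1269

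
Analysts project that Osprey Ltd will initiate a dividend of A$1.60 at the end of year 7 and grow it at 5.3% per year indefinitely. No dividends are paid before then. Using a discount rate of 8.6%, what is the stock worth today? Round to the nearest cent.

Deferred-dividend DDM. At t=6 the remaining stream is a growing perpetuity with first payment D_7 = 1.60.
V_6 = D_7/(r−g) = 1.60/(0.086−0.053) = 48.4848
P₀ = V_6/(1+r)^6 = 48.4848/(1+0.086)^6 = 29.5547

A$29.55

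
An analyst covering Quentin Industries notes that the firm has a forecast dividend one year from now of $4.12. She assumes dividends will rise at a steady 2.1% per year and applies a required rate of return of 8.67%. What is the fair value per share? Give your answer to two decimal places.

Gordon growth model: P₀ = D₁/(r − g), with D₁ = 4.12 given directly.
P₀ = 4.1200 / (0.0867 − 0.021) = 4.1200 / 0.0657 = 62.7093

$62.71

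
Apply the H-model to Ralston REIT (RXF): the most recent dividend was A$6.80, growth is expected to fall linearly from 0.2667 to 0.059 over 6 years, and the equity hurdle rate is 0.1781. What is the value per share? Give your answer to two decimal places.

A$96.04

H-model: P₀ = D₀[(1+g_L) + H(g_S−g_L)]/(r−g_L), with H = 6/2 = 3.
P₀ = 6.80 × [(1+0.059) + 3×(0.2667−0.059)] / (0.1781−0.059)
   = 6.80 × 1.6821 / 0.1191 = 96.0393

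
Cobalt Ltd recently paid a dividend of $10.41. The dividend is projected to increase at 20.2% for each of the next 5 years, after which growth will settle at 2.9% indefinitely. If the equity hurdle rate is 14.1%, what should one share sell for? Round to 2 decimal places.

Two-stage DDM. Project D₁…D_5 at 0.202, terminal growth 0.029, discount at r = 0.141.
D_1 = 12.5128
D_2 = 15.0404
D_3 = 18.0786
D_4 = 21.7304
D_5 = 26.1200
Terminal value at t=5: TV = D_6/(r−g) = 26.8775/(0.141−0.029) = 239.9774
P₀ = 12.5128/(1+0.141)^1 + 15.0404/(1+0.141)^2 + 18.0786/(1+0.141)^3 + 21.7304/(1+0.141)^4 + 26.1200/(1+0.141)^5 + 239.9774/(1+0.141)^5 = 185.1091

$185.11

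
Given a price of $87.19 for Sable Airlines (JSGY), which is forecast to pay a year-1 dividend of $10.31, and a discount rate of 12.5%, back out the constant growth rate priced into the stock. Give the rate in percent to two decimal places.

From P₀ = D₁/(r − g), the implied growth is g = r − D₁/P₀.
g = 0.125 − 10.31/87.19 = 0.125 − 0.11825 = 0.00675

0.68%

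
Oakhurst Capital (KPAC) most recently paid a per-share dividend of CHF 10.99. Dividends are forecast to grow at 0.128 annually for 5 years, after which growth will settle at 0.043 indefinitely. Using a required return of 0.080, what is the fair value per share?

CHF 447.77

Two-stage DDM. Project D₁…D_5 at 0.128, terminal growth 0.043, discount at r = 0.08.
D_1 = 12.3967
D_2 = 13.9835
D_3 = 15.7734
D_4 = 17.7924
D_5 = 20.0698
Terminal value at t=5: TV = D_6/(r−g) = 20.9328/(0.08−0.043) = 565.7516
P₀ = 12.3967/(1+0.08)^1 + 13.9835/(1+0.08)^2 + 15.7734/(1+0.08)^3 + 17.7924/(1+0.08)^4 + 20.0698/(1+0.08)^5 + 565.7516/(1+0.08)^5 = 447.7666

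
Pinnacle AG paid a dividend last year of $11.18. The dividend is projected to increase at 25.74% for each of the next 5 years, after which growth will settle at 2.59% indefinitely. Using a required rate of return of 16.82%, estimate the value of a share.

$186.53

Two-stage DDM. Project D₁…D_5 at 0.2574, terminal growth 0.0259, discount at r = 0.1682.
D_1 = 14.0577
D_2 = 17.6762
D_3 = 22.2260
D_4 = 27.9470
D_5 = 35.1406
Terminal value at t=5: TV = D_6/(r−g) = 36.0507/(0.1682−0.0259) = 253.3432
P₀ = 14.0577/(1+0.1682)^1 + 17.6762/(1+0.1682)^2 + 22.2260/(1+0.1682)^3 + 27.9470/(1+0.1682)^4 + 35.1406/(1+0.1682)^5 + 253.3432/(1+0.1682)^5 = 186.5313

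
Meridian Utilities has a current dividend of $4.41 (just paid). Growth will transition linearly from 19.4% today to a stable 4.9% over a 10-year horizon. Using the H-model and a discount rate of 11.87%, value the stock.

$112.24

H-model: P₀ = D₀[(1+g_L) + H(g_S−g_L)]/(r−g_L), with H = 10/2 = 5.
P₀ = 4.41 × [(1+0.049) + 5×(0.194−0.049)] / (0.1187−0.049)
   = 4.41 × 1.7740 / 0.0697 = 112.2430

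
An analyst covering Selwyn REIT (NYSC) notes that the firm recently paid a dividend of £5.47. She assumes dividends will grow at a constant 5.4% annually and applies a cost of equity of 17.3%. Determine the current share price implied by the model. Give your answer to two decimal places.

£48.45

Gordon growth model: P₀ = D₁/(r − g). D₁ = 5.47 × (1 + 0.054) = 5.7654.
P₀ = 5.7654 / (0.173 − 0.054) = 5.7654 / 0.119 = 48.4486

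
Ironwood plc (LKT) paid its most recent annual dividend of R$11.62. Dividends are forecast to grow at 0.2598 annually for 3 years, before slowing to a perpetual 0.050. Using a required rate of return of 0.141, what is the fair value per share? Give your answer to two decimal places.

Two-stage DDM. Project D₁…D_3 at 0.2598, terminal growth 0.05, discount at r = 0.141.
D_1 = 14.6389
D_2 = 18.4421
D_3 = 23.2333
Terminal value at t=3: TV = D_4/(r−g) = 24.3950/(0.141−0.05) = 268.0766
P₀ = 14.6389/(1+0.141)^1 + 18.4421/(1+0.141)^2 + 23.2333/(1+0.141)^3 + 268.0766/(1+0.141)^3 = 223.1049

R$223.10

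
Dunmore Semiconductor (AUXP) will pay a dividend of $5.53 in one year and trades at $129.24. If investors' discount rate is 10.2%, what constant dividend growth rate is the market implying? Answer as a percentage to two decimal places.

5.92%

From P₀ = D₁/(r − g), the implied growth is g = r − D₁/P₀.
g = 0.102 − 5.53/129.24 = 0.102 − 0.04279 = 0.05921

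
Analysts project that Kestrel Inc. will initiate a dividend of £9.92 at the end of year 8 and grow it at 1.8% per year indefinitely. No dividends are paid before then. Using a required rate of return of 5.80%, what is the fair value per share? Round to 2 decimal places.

Deferred-dividend DDM. At t=7 the remaining stream is a growing perpetuity with first payment D_8 = 9.92.
V_7 = D_8/(r−g) = 9.92/(0.058−0.018) = 248.0000
P₀ = V_7/(1+r)^7 = 248.0000/(1+0.058)^7 = 167.1291

£167.13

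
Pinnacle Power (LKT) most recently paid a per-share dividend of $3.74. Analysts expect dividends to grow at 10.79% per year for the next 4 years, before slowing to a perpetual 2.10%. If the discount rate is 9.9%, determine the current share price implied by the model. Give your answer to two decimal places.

$65.83

Two-stage DDM. Project D₁…D_4 at 0.1079, terminal growth 0.021, discount at r = 0.099.
D_1 = 4.1435
D_2 = 4.5906
D_3 = 5.0860
D_4 = 5.6347
Terminal value at t=4: TV = D_5/(r−g) = 5.7531/(0.099−0.021) = 73.7573
P₀ = 4.1435/(1+0.099)^1 + 4.5906/(1+0.099)^2 + 5.0860/(1+0.099)^3 + 5.6347/(1+0.099)^4 + 73.7573/(1+0.099)^4 = 65.8262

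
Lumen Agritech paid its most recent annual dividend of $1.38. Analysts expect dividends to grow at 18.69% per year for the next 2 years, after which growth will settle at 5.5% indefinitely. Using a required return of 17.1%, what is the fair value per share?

Two-stage DDM. Project D₁…D_2 at 0.1869, terminal growth 0.055, discount at r = 0.171.
D_1 = 1.6379
D_2 = 1.9440
Terminal value at t=2: TV = D_3/(r−g) = 2.0510/(0.171−0.055) = 17.6808
P₀ = 1.6379/(1+0.171)^1 + 1.9440/(1+0.171)^2 + 17.6808/(1+0.171)^2 = 15.7105

$15.71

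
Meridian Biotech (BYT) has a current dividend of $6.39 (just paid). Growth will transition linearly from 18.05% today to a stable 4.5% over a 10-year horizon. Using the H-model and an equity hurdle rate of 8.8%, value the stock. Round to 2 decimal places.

$255.97

H-model: P₀ = D₀[(1+g_L) + H(g_S−g_L)]/(r−g_L), with H = 10/2 = 5.
P₀ = 6.39 × [(1+0.045) + 5×(0.1805−0.045)] / (0.088−0.045)
   = 6.39 × 1.7225 / 0.043 = 255.9715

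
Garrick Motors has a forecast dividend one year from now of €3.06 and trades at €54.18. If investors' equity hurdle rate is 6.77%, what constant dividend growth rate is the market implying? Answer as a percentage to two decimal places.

1.12%

From P₀ = D₁/(r − g), the implied growth is g = r − D₁/P₀.
g = 0.0677 − 3.06/54.18 = 0.0677 − 0.05648 = 0.01122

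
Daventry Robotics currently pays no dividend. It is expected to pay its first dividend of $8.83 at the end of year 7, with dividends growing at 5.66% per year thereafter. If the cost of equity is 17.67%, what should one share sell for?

$27.70

Deferred-dividend DDM. At t=6 the remaining stream is a growing perpetuity with first payment D_7 = 8.83.
V_6 = D_7/(r−g) = 8.83/(0.1767−0.0566) = 73.5221
P₀ = V_6/(1+r)^6 = 73.5221/(1+0.1767)^6 = 27.6964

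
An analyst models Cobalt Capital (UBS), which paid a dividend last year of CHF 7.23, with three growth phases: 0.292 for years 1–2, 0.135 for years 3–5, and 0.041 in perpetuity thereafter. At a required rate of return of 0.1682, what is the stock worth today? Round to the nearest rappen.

CHF 108.27

Three-stage DDM. Project D₁…D_5; terminal Gordon value at t=5 with g = 0.041; discount at r = 0.1682.
D_1 = 9.3412
D_2 = 12.0688
D_3 = 13.6981
D_4 = 15.5473
D_5 = 17.6462
TV_5 = 18.3697/(0.1682−0.041) = 144.4157
P₀ = Σ Dₜ/(1+r)ᵗ + TV_5/(1+r)^5 = 108.2696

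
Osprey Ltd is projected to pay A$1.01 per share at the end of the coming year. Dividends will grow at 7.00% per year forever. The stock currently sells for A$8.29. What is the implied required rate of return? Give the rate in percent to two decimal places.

19.18%

Rearranging the constant-growth DDM: r = D₁/P₀ + g.
r = 1.0100 / 8.29 + 0.07 = 0.12183 + 0.07 = 0.19183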